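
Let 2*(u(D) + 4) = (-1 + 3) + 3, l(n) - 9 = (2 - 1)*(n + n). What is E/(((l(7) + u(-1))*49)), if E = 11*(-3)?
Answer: -66/2107 ≈ -0.031324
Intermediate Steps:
l(n) = 9 + 2*n (l(n) = 9 + (2 - 1)*(n + n) = 9 + 1*(2*n) = 9 + 2*n)
u(D) = -3/2 (u(D) = -4 + ((-1 + 3) + 3)/2 = -4 + (2 + 3)/2 = -4 + (1/2)*5 = -4 + 5/2 = -3/2)
E = -33
E/(((l(7) + u(-1))*49)) = -33*1/(49*((9 + 2*7) - 3/2)) = -33*1/(49*((9 + 14) - 3/2)) = -33*1/(49*(23 - 3/2)) = -33/((43/2)*49) = -33/2107/2 = -33*2/2107 = -66/2107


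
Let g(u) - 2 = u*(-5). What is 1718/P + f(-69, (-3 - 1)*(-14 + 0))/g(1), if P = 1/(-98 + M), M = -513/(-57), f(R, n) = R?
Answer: -152879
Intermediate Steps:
g(u) = 2 - 5*u (g(u) = 2 + u*(-5) = 2 - 5*u)
M = 9 (M = -513*(-1/57) = 9)
P = -1/89 (P = 1/(-98 + 9) = 1/(-89) = -1/89 ≈ -0.011236)
1718/P + f(-69, (-3 - 1)*(-14 + 0))/g(1) = 1718/(-1/89) - 69/(2 - 5*1) = 1718*(-89) - 69/(2 - 5) = -152902 - 69/(-3) = -152902 - 69*(-⅓) = -152902 + 23 = -152879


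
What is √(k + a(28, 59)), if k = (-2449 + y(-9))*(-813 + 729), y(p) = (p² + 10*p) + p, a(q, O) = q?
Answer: 2*√51814 ≈ 455.25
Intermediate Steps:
y(p) = p² + 11*p
k = 207228 (k = (-2449 - 9*(11 - 9))*(-813 + 729) = (-2449 - 9*2)*(-84) = (-2449 - 18)*(-84) = -2467*(-84) = 207228)
√(k + a(28, 59)) = √(207228 + 28) = √207256 = 2*√51814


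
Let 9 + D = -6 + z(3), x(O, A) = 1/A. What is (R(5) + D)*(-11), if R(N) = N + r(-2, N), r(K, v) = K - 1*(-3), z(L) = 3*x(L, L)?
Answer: 88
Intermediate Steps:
z(L) = 3/L
r(K, v) = 3 + K (r(K, v) = K + 3 = 3 + K)
D = -14 (D = -9 + (-6 + 3/3) = -9 + (-6 + 3*(1/3)) = -9 + (-6 + 1) = -9 - 5 = -14)
R(N) = 1 + N (R(N) = N + (3 - 2) = N + 1 = 1 + N)
(R(5) + D)*(-11) = ((1 + 5) - 14)*(-11) = (6 - 14)*(-11) = -8*(-11) = 88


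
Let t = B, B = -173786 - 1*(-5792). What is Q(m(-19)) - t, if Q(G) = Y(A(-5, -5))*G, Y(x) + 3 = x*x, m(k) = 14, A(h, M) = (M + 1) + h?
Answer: 169086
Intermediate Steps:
A(h, M) = 1 + M + h (A(h, M) = (1 + M) + h = 1 + M + h)
Y(x) = -3 + x**2 (Y(x) = -3 + x*x = -3 + x**2)
B = -167994 (B = -173786 + 5792 = -167994)
Q(G) = 78*G (Q(G) = (-3 + (1 - 5 - 5)**2)*G = (-3 + (-9)**2)*G = (-3 + 81)*G = 78*G)
t = -167994
Q(m(-19)) - t = 78*14 - 1*(-167994) = 1092 + 167994 = 169086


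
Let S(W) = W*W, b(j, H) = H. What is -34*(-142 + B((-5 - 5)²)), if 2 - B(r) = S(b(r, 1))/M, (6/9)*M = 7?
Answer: 100028/21 ≈ 4763.2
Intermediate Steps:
M = 21/2 (M = (3/2)*7 = 21/2 ≈ 10.500)
S(W) = W²
B(r) = 40/21 (B(r) = 2 - 1²/21/2 = 2 - 2/21 = 40/21)
-34*(-142 + B((-5 - 5)²)) = -34*(-142 + 40/21) = -34*(-2942/21) = 100028/21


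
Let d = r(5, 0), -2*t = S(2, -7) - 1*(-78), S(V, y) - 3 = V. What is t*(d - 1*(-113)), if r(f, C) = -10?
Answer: -8549/2 ≈ -4274.5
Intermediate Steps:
S(V, y) = 3 + V
t = -83/2 (t = -((3 + 2) - 1*(-78))/2 = -(5 + 78)/2 = -1/2*83 = -83/2 ≈ -41.500)
d = -10
t*(d - 1*(-113)) = -83*(-10 - 1*(-113))/2 = -83*(-10 + 113)/2 = -83/2*103 = -8549/2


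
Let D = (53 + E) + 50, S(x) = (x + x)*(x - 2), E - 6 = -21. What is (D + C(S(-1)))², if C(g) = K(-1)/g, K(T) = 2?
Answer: 70225/9 ≈ 7802.8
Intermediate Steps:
E = -15 (E = 6 - 21 = -15)
S(x) = 2*x*(-2 + x) (S(x) = (2*x)*(-2 + x) = 2*x*(-2 + x))
C(g) = 2/g
D = 88 (D = (53 - 15) + 50 = 38 + 50 = 88)
(D + C(S(-1)))² = (88 + 2/((2*(-1)*(-2 - 1))))² = (88 + 2/((2*(-1)*(-3))))² = (88 + 2/6)² = (88 + 2*(⅙))² = (88 + ⅓)² = (265/3)² = 70225/9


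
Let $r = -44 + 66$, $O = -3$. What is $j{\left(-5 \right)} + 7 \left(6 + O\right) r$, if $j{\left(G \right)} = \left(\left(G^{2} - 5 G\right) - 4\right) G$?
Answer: $232$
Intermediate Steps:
$j{\left(G \right)} = G \left(-4 + G^{2} - 5 G\right)$ ($j{\left(G \right)} = \left(-4 + G^{2} - 5 G\right) G = G \left(-4 + G^{2} - 5 G\right)$)
$r = 22$
$j{\left(-5 \right)} + 7 \left(6 + O\right) r = - 5 \left(-4 + \left(-5\right)^{2} - -25\right) + 7 \left(6 - 3\right) 22 = - 5 \left(-4 + 25 + 25\right) + 7 \cdot 3 \cdot 22 = \left(-5\right) 46 + 21 \cdot 22 = -230 + 462 = 232$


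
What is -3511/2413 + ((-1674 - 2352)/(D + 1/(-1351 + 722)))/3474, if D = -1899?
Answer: -2427186671801/1668829081944 ≈ -1.4544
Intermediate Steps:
-3511/2413 + ((-1674 - 2352)/(D + 1/(-1351 + 722)))/3474 = -3511/2413 + ((-1674 - 2352)/(-1899 + 1/(-1351 + 722)))/3474 = -3511*1/2413 - 4026/(-1899 + 1/(-629))*(1/3474) = -3511/2413 - 4026/(-1899 - 1/629)*(1/3474) = -3511/2413 - 4026/(-1194472/629)*(1/3474) = -3511/2413 - 4026*(-629/1194472)*(1/3474) = -3511/2413 + (1266177/597236)*(1/3474) = -3511/2413 + 422059/691599288 = -2427186671801/1668829081944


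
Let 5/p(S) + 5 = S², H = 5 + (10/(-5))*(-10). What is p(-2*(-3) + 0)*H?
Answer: 125/31 ≈ 4.0323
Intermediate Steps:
H = 25 (H = 5 + (10*(-⅕))*(-10) = 5 - 2*(-10) = 5 + 20 = 25)
p(S) = 5/(-5 + S²)
p(-2*(-3) + 0)*H = (5/(-5 + (-2*(-3) + 0)²))*25 = (5/(-5 + (6 + 0)²))*25 = (5/(-5 + 6²))*25 = (5/(-5 + 36))*25 = (5/31)*25 = 125/31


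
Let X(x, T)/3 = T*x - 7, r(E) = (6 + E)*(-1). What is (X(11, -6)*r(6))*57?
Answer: 149796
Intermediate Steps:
r(E) = -6 - E
X(x, T) = -21 + 3*T*x (X(x, T) = 3*(T*x - 7) = 3*(-7 + T*x) = -21 + 3*T*x)
(X(11, -6)*r(6))*57 = ((-21 + 3*(-6)*11)*(-6 - 1*6))*57 = ((-21 - 198)*(-6 - 6))*57 = -219*(-12)*57 = 2628*57 = 149796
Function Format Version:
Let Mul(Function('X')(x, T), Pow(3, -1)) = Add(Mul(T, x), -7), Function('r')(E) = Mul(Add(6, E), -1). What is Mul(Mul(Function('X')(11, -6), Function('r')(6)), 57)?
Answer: 149796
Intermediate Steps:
Function('r')(E) = Add(-6, Mul(-1, E))
Function('X')(x, T) = Add(-21, Mul(3, T, x)) (Function('X')(x, T) = Mul(3, Add(Mul(T, x), -7)) = Mul(3, Add(-7, Mul(T, x))) = Add(-21, Mul(3, T, x)))
Mul(Mul(Function('X')(11, -6), Function('r')(6)), 57) = Mul(Mul(Add(-21, Mul(3, -6, 11)), Add(-6, Mul(-1, 6))), 57) = Mul(Mul(Add(-21, -198), Add(-6, -6)), 57) = Mul(Mul(-219, -12), 57) = Mul(2628, 57) = 149796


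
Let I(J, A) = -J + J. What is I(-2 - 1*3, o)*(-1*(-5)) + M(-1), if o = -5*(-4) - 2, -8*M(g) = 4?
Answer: -½ ≈ -0.50000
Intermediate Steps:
M(g) = -½ (M(g) = -⅛*4 = -½)
o = 18 (o = 20 - 2 = 18)
I(J, A) = 0
I(-2 - 1*3, o)*(-1*(-5)) + M(-1) = 0*(-1*(-5)) - ½ = 0*5 - ½ = 0 - ½ = -½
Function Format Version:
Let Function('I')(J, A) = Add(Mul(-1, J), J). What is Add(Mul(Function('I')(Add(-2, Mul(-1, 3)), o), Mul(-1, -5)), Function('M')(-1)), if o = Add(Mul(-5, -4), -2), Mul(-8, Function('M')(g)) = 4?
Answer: Rational(-1, 2) ≈ -0.50000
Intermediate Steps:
Function('M')(g) = Rational(-1, 2) (Function('M')(g) = Mul(Rational(-1, 8), 4) = Rational(-1, 2))
o = 18 (o = Add(20, -2) = 18)
Function('I')(J, A) = 0
Add(Mul(Function('I')(Add(-2, Mul(-1, 3)), o), Mul(-1, -5)), Function('M')(-1)) = Add(Mul(0, Mul(-1, -5)), Rational(-1, 2)) = Add(Mul(0, 5), Rational(-1, 2)) = Add(0, Rational(-1, 2)) = Rational(-1, 2)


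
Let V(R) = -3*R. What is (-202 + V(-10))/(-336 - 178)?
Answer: 86/257 ≈ 0.33463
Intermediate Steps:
(-202 + V(-10))/(-336 - 178) = (-202 - 3*(-10))/(-336 - 178) = (-202 + 30)/(-514) = -172*(-1/514) = 86/257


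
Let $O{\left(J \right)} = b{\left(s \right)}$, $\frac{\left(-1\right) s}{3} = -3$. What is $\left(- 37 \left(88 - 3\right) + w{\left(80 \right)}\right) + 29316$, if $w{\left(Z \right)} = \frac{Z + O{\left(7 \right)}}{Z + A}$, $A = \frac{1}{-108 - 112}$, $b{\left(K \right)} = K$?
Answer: $\frac{460603009}{17599} \approx 26172.0$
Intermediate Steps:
$s = 9$ ($s = \left(-3\right) \left(-3\right) = 9$)
$O{\left(J \right)} = 9$
$A = - \frac{1}{220}$ ($A = \frac{1}{-220} = - \frac{1}{220} \approx -0.0045455$)
$w{\left(Z \right)} = \frac{9 + Z}{- \frac{1}{220} + Z}$ ($w{\left(Z \right)} = \frac{Z + 9}{Z - \frac{1}{220}} = \frac{9 + Z}{- \frac{1}{220} + Z}$)
$\left(- 37 \left(88 - 3\right) + w{\left(80 \right)}\right) + 29316 = \left(- 37 \left(88 - 3\right) + \frac{220 \left(9 + 80\right)}{-1 + 220 \cdot 80}\right) + 29316 = \left(\left(-37\right) 85 + 220 \frac{1}{-1 + 17600} \cdot 89\right) + 29316 = \left(-3145 + 220 \cdot \frac{1}{17599} \cdot 89\right) + 29316 = \left(-3145 + \frac{19580}{17599}\right) + 29316 = - \frac{55329275}{17599} + 29316 = \frac{460603009}{17599}$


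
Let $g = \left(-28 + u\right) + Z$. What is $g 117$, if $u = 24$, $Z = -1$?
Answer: $-585$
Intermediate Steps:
$g = -5$ ($g = \left(-28 + 24\right) - 1 = -4 - 1 = -5$)
$g 117 = \left(-5\right) 117 = -585$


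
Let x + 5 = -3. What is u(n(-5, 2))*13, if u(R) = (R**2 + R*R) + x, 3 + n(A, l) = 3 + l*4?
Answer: 1560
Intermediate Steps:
x = -8 (x = -5 - 3 = -8)
n(A, l) = 4*l (n(A, l) = -3 + (3 + l*4) = -3 + (3 + 4*l) = 4*l)
u(R) = -8 + 2*R**2 (u(R) = (R**2 + R*R) - 8 = (R**2 + R**2) - 8 = 2*R**2 - 8 = -8 + 2*R**2)
u(n(-5, 2))*13 = (-8 + 2*(4*2)**2)*13 = (-8 + 2*8**2)*13 = (-8 + 2*64)*13 = (-8 + 128)*13 = 120*13 = 1560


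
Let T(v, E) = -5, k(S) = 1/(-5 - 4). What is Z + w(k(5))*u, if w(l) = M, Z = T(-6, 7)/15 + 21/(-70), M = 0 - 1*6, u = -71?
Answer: 12761/30 ≈ 425.37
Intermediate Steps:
k(S) = -⅑ (k(S) = 1/(-9) = -⅑)
M = -6 (M = 0 - 6 = -6)
Z = -19/30 (Z = -5/15 + 21/(-70) = -5*1/15 + 21*(-1/70) = -⅓ - 3/10 = -19/30 ≈ -0.63333)
w(l) = -6
Z + w(k(5))*u = -19/30 - 6*(-71) = -19/30 + 426 = 12761/30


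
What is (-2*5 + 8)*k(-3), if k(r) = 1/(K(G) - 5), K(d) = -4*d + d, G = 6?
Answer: 2/23 ≈ 0.086957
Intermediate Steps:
K(d) = -3*d
k(r) = -1/23 (k(r) = 1/(-3*6 - 5) = 1/(-18 - 5) = 1/(-23) = -1/23)
(-2*5 + 8)*k(-3) = (-2*5 + 8)*(-1/23) = (-10 + 8)*(-1/23) = -2*(-1/23) = 2/23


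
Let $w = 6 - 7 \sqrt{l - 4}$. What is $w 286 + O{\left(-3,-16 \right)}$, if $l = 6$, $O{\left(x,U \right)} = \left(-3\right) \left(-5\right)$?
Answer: $1731 - 2002 \sqrt{2} \approx -1100.3$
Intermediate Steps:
$O{\left(x,U \right)} = 15$
$w = 6 - 7 \sqrt{2}$ ($w = 6 - 7 \sqrt{6 - 4} = 6 - 7 \sqrt{2} \approx -3.8995$)
$w 286 + O{\left(-3,-16 \right)} = \left(6 - 7 \sqrt{2}\right) 286 + 15 = \left(1716 - 2002 \sqrt{2}\right) + 15 = 1731 - 2002 \sqrt{2}$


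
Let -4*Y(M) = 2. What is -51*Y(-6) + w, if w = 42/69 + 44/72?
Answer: 5531/207 ≈ 26.720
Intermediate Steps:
Y(M) = -½ (Y(M) = -¼*2 = -½)
w = 505/414 (w = 42*(1/69) + 44*(1/72) = 14/23 + 11/18 = 505/414 ≈ 1.2198)
-51*Y(-6) + w = -51*(-½) + 505/414 = 51/2 + 505/414 = 5531/207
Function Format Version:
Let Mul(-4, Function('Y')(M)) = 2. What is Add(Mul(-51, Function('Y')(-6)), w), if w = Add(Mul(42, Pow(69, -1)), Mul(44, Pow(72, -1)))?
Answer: Rational(5531, 207) ≈ 26.720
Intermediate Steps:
Function('Y')(M) = Rational(-1, 2) (Function('Y')(M) = Mul(Rational(-1, 4), 2) = Rational(-1, 2))
w = Rational(505, 414) (w = Add(Mul(42, Rational(1, 69)), Mul(44, Rational(1, 72))) = Add(Rational(14, 23), Rational(11, 18)) = Rational(505, 414) ≈ 1.2198)
Add(Mul(-51, Function('Y')(-6)), w) = Add(Mul(-51, Rational(-1, 2)), Rational(505, 414)) = Add(Rational(51, 2), Rational(505, 414)) = Rational(5531, 207)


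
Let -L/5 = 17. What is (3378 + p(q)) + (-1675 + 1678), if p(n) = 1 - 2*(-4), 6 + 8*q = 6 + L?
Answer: 3390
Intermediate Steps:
L = -85 (L = -5*17 = -85)
q = -85/8 (q = -3/4 + (6 - 85)/8 = -3/4 + (1/8)*(-79) = -3/4 - 79/8 = -85/8 ≈ -10.625)
p(n) = 9 (p(n) = 1 + 8 = 9)
(3378 + p(q)) + (-1675 + 1678) = (3378 + 9) + (-1675 + 1678) = 3387 + 3 = 3390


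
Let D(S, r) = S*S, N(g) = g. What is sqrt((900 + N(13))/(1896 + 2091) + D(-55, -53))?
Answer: 2*sqrt(1335820871)/1329 ≈ 55.002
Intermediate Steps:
D(S, r) = S**2
sqrt((900 + N(13))/(1896 + 2091) + D(-55, -53)) = sqrt((900 + 13)/(1896 + 2091) + (-55)**2) = sqrt(913/3987 + 3025) = sqrt(12061588/3987) = 2*sqrt(1335820871)/1329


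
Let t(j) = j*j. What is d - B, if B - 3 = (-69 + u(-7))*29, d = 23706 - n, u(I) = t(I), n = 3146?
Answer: 21137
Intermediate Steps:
t(j) = j**2
u(I) = I**2
d = 20560 (d = 23706 - 1*3146 = 23706 - 3146 = 20560)
B = -577 (B = 3 + (-69 + (-7)**2)*29 = 3 + (-69 + 49)*29 = 3 - 20*29 = 3 - 580 = -577)
d - B = 20560 - 1*(-577) = 20560 + 577 = 21137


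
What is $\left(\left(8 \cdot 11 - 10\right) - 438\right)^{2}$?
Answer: $129600$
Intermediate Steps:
$\left(\left(8 \cdot 11 - 10\right) - 438\right)^{2} = \left(\left(88 - 10\right) - 438\right)^{2} = \left(78 - 438\right)^{2} = \left(-360\right)^{2} = 129600$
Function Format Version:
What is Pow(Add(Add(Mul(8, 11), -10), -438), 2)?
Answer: 129600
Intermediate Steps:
Pow(Add(Add(Mul(8, 11), -10), -438), 2) = Pow(Add(Add(88, -10), -438), 2) = Pow(Add(78, -438), 2) = Pow(-360, 2) = 129600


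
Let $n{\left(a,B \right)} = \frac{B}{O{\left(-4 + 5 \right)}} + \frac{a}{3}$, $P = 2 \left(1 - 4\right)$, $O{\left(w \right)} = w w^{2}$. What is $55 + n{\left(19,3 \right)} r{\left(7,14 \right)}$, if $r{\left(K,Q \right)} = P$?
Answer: $-1$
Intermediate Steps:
$O{\left(w \right)} = w^{3}$
$P = -6$ ($P = 2 \left(-3\right) = -6$)
$r{\left(K,Q \right)} = -6$
$n{\left(a,B \right)} = B + \frac{a}{3}$ ($n{\left(a,B \right)} = \frac{B}{\left(-4 + 5\right)^{3}} + \frac{a}{3} = \frac{B}{1^{3}} + a \frac{1}{3} = \frac{B}{1} + \frac{a}{3} = B 1 + \frac{a}{3} = B + \frac{a}{3}$)
$55 + n{\left(19,3 \right)} r{\left(7,14 \right)} = 55 + \left(3 + \frac{1}{3} \cdot 19\right) \left(-6\right) = 55 + \left(3 + \frac{19}{3}\right) \left(-6\right) = 55 + \frac{28}{3} \left(-6\right) = 55 - 56 = -1$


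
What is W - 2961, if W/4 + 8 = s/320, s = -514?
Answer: -119977/40 ≈ -2999.4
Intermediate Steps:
W = -1537/40 (W = -32 + 4*(-514/320) = -32 + 4*(-514*1/320) = -32 + 4*(-257/160) = -32 - 257/40 = -1537/40 ≈ -38.425)
W - 2961 = -1537/40 - 2961 = -119977/40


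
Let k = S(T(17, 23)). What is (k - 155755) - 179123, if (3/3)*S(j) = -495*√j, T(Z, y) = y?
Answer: -334878 - 495*√23 ≈ -3.3725e+5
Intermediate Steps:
S(j) = -495*√j
k = -495*√23 ≈ -2373.9
(k - 155755) - 179123 = (-495*√23 - 155755) - 179123 = (-155755 - 495*√23) - 179123 = -334878 - 495*√23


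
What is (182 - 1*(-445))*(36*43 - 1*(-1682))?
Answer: 2025210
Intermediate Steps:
(182 - 1*(-445))*(36*43 - 1*(-1682)) = (182 + 445)*(1548 + 1682) = 627*3230 = 2025210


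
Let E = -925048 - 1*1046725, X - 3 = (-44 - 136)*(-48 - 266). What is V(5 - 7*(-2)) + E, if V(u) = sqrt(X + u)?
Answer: -1971773 + sqrt(56542) ≈ -1.9715e+6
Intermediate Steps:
X = 56523 (X = 3 + (-44 - 136)*(-48 - 266) = 3 - 180*(-314) = 3 + 56520 = 56523)
V(u) = sqrt(56523 + u)
E = -1971773 (E = -925048 - 1046725 = -1971773)
V(5 - 7*(-2)) + E = sqrt(56523 + (5 - 7*(-2))) - 1971773 = sqrt(56523 + (5 + 14)) - 1971773 = sqrt(56523 + 19) - 1971773 = sqrt(56542) - 1971773 = -1971773 + sqrt(56542)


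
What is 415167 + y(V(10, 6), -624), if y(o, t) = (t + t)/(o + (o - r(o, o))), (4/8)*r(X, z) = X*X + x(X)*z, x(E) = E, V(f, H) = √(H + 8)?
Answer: 22835433/55 + 312*√14/385 ≈ 4.1519e+5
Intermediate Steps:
V(f, H) = √(8 + H)
r(X, z) = 2*X² + 2*X*z (r(X, z) = 2*(X*X + X*z) = 2*(X² + X*z) = 2*X² + 2*X*z)
y(o, t) = 2*t/(-4*o² + 2*o) (y(o, t) = (t + t)/(o + (o - 2*o*(o + o))) = (2*t)/(o + (o - 2*o*2*o)) = (2*t)/(o + (o - 4*o²)) = (2*t)/(-4*o² + 2*o) = 2*t/(-4*o² + 2*o))
415167 + y(V(10, 6), -624) = 415167 - 1*(-624)/(√(8 + 6)*(-1 + 2*√(8 + 6))) = 415167 - 1*(-624)/(√14*(-1 + 2*√14)) = 415167 - 1*(-624)*√14/14/(-1 + 2*√14) = 415167 + 312*√14/(7*(-1 + 2*√14))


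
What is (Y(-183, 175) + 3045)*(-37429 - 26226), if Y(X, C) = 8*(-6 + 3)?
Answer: -192301755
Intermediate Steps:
Y(X, C) = -24 (Y(X, C) = 8*(-3) = -24)
(Y(-183, 175) + 3045)*(-37429 - 26226) = (-24 + 3045)*(-37429 - 26226) = 3021*(-63655) = -192301755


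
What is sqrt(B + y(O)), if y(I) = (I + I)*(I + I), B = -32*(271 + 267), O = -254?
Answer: 4*sqrt(15053) ≈ 490.76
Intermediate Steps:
B = -17216 (B = -32*538 = -17216)
y(I) = 4*I**2 (y(I) = (2*I)*(2*I) = 4*I**2)
sqrt(B + y(O)) = sqrt(-17216 + 4*(-254)**2) = sqrt(-17216 + 4*64516) = sqrt(-17216 + 258064) = sqrt(240848) = 4*sqrt(15053)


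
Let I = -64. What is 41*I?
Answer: -2624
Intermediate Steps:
41*I = 41*(-64) = -2624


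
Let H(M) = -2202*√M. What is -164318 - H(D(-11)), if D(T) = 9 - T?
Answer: -164318 + 4404*√5 ≈ -1.5447e+5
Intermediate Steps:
-164318 - H(D(-11)) = -164318 - (-2202)*√(9 - 1*(-11)) = -164318 - (-2202)*√(9 + 11) = -164318 - (-2202)*√20 = -164318 - (-2202)*2*√5 = -164318 - (-4404)*√5 = -164318 + 4404*√5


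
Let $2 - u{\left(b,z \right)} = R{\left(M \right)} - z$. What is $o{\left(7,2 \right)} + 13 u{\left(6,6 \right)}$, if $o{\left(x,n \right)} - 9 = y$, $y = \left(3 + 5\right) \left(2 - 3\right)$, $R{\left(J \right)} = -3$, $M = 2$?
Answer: $144$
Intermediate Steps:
$y = -8$ ($y = 8 \left(-1\right) = -8$)
$o{\left(x,n \right)} = 1$ ($o{\left(x,n \right)} = 9 - 8 = 1$)
$u{\left(b,z \right)} = 5 + z$ ($u{\left(b,z \right)} = 2 - \left(-3 - z\right) = 2 + \left(3 + z\right) = 5 + z$)
$o{\left(7,2 \right)} + 13 u{\left(6,6 \right)} = 1 + 13 \left(5 + 6\right) = 1 + 13 \cdot 11 = 1 + 143 = 144$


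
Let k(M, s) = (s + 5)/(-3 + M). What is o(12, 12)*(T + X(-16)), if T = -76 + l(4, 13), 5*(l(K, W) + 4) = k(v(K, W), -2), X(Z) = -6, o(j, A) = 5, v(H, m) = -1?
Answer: -1723/4 ≈ -430.75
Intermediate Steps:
k(M, s) = (5 + s)/(-3 + M)
l(K, W) = -83/20 (l(K, W) = -4 + ((5 - 2)/(-3 - 1))/5 = -4 + (3/(-4))/5 = -4 + (-1/4*3)/5 = -4 + (1/5)*(-3/4) = -4 - 3/20 = -83/20)
T = -1603/20 (T = -76 - 83/20 = -1603/20 ≈ -80.150)
o(12, 12)*(T + X(-16)) = 5*(-1603/20 - 6) = 5*(-1723/20) = -1723/4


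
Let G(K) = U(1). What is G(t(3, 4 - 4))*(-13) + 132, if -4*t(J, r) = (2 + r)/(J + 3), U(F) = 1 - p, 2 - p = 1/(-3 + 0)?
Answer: 448/3 ≈ 149.33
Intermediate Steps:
p = 7/3 (p = 2 - 1/(-3 + 0) = 2 - 1/(-3) = 2 - 1*(-⅓) = 2 + ⅓ = 7/3 ≈ 2.3333)
U(F) = -4/3 (U(F) = 1 - 1*7/3 = 1 - 7/3 = -4/3)
t(J, r) = -(2 + r)/(4*(3 + J)) (t(J, r) = -(2 + r)/(4*(J + 3)) = -(2 + r)/(4*(3 + J)))
G(K) = -4/3
G(t(3, 4 - 4))*(-13) + 132 = -4/3*(-13) + 132 = 52/3 + 132 = 448/3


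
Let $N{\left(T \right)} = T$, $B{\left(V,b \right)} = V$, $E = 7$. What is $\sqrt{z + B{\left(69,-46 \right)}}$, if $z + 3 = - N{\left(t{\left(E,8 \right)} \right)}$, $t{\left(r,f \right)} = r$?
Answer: $\sqrt{59} \approx 7.6811$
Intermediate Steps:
$z = -10$ ($z = -3 - 7 = -10$)
$\sqrt{z + B{\left(69,-46 \right)}} = \sqrt{-10 + 69} = \sqrt{59}$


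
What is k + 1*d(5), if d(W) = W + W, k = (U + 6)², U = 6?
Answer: 154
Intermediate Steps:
k = 144 (k = (6 + 6)² = 12² = 144)
d(W) = 2*W
k + 1*d(5) = 144 + 1*(2*5) = 144 + 1*10 = 144 + 10 = 154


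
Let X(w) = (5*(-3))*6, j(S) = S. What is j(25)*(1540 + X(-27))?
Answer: 36250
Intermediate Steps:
X(w) = -90 (X(w) = -15*6 = -90)
j(25)*(1540 + X(-27)) = 25*(1540 - 90) = 25*1450 = 36250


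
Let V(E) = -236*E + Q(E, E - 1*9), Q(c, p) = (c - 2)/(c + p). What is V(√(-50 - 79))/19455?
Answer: (-60886*I + 2125*√129)/(19455*(2*√129 + 9*I)) ≈ 2.3763e-5 - 0.13778*I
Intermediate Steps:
Q(c, p) = (-2 + c)/(c + p)
V(E) = -236*E + (-2 + E)/(-9 + 2*E) (V(E) = -236*E + (-2 + E)/(E + (E - 1*9)) = -236*E + (-2 + E)/(E + (E - 9)) = -236*E + (-2 + E)/(E + (-9 + E)) = -236*E + (-2 + E)/(-9 + 2*E))
V(√(-50 - 79))/19455 = ((-2 - 472*(√(-50 - 79))² + 2125*√(-50 - 79))/(-9 + 2*√(-50 - 79)))/19455 = ((-2 - 472*(√(-129))² + 2125*√(-129))/(-9 + 2*√(-129)))*(1/19455) = ((-2 - 472*(I*√129)² + 2125*(I*√129))/(-9 + 2*(I*√129)))*(1/19455) = ((-2 - 472*(-129) + 2125*I*√129)/(-9 + 2*I*√129))*(1/19455) = ((-2 + 60888 + 2125*I*√129)/(-9 + 2*I*√129))*(1/19455) = ((60886 + 2125*I*√129)/(-9 + 2*I*√129))*(1/19455) = (60886 + 2125*I*√129)/(19455*(-9 + 2*I*√129))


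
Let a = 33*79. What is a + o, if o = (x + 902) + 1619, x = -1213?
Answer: 3915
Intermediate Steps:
a = 2607
o = 1308 (o = (-1213 + 902) + 1619 = -311 + 1619 = 1308)
a + o = 2607 + 1308 = 3915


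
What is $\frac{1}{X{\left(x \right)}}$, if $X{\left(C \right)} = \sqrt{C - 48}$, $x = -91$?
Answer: $- \frac{i \sqrt{139}}{139} \approx - 0.084819 i$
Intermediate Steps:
$X{\left(C \right)} = \sqrt{-48 + C}$
$\frac{1}{X{\left(x \right)}} = \frac{1}{\sqrt{-48 - 91}} = \frac{1}{\sqrt{-139}} = \frac{1}{i \sqrt{139}} = - \frac{i \sqrt{139}}{139}$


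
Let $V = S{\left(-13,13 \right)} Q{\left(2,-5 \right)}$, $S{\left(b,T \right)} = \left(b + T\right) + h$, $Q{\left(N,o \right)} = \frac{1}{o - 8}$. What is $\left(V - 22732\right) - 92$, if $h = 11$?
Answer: $- \frac{296723}{13} \approx -22825.0$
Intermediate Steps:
$Q{\left(N,o \right)} = \frac{1}{-8 + o}$
$S{\left(b,T \right)} = 11 + T + b$ ($S{\left(b,T \right)} = \left(b + T\right) + 11 = \left(T + b\right) + 11 = 11 + T + b$)
$V = - \frac{11}{13}$ ($V = \frac{11 + 13 - 13}{-8 - 5} = \frac{11}{-13} = 11 \left(- \frac{1}{13}\right) = - \frac{11}{13} \approx -0.84615$)
$\left(V - 22732\right) - 92 = \left(- \frac{11}{13} - 22732\right) - 92 = - \frac{295527}{13} - 92 = - \frac{296723}{13}$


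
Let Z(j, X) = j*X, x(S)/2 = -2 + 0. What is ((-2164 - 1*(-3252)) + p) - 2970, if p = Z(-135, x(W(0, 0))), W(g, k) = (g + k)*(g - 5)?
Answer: -1342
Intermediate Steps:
W(g, k) = (-5 + g)*(g + k) (W(g, k) = (g + k)*(-5 + g) = (-5 + g)*(g + k))
x(S) = -4 (x(S) = 2*(-2 + 0) = 2*(-2) = -4)
Z(j, X) = X*j
p = 540 (p = -4*(-135) = 540)
((-2164 - 1*(-3252)) + p) - 2970 = ((-2164 - 1*(-3252)) + 540) - 2970 = ((-2164 + 3252) + 540) - 2970 = (1088 + 540) - 2970 = 1628 - 2970 = -1342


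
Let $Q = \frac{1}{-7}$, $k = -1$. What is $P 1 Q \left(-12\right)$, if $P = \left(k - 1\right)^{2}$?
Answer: $\frac{48}{7} \approx 6.8571$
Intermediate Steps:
$P = 4$ ($P = \left(-1 - 1\right)^{2} = \left(-2\right)^{2} = 4$)
$Q = - \frac{1}{7} \approx -0.14286$
$P 1 Q \left(-12\right) = 4 \cdot 1 \left(- \frac{1}{7}\right) \left(-12\right) = 4 \left(- \frac{1}{7}\right) \left(-12\right) = \left(- \frac{4}{7}\right) \left(-12\right) = \frac{48}{7}$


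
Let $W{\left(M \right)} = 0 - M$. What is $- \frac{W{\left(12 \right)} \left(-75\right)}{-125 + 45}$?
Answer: $\frac{45}{4} \approx 11.25$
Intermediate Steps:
$W{\left(M \right)} = - M$
$- \frac{W{\left(12 \right)} \left(-75\right)}{-125 + 45} = - \frac{\left(-1\right) 12 \left(-75\right)}{-125 + 45} = - \frac{\left(-12\right) \left(-75\right)}{-80} = - \frac{900 \left(-1\right)}{80} = \left(-1\right) \left(- \frac{45}{4}\right) = \frac{45}{4}$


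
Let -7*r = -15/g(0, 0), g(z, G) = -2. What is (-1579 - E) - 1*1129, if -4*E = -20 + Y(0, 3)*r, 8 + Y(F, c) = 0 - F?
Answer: -18976/7 ≈ -2710.9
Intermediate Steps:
Y(F, c) = -8 - F (Y(F, c) = -8 + (0 - F) = -8 - F)
r = -15/14 (r = -(-15)/(7*(-2)) = -(-15)*(-1)/(7*2) = -⅐*15/2 = -15/14 ≈ -1.0714)
E = 20/7 (E = -(-20 + (-8 - 1*0)*(-15/14))/4 = -(-20 + (-8 + 0)*(-15/14))/4 = -(-20 - 8*(-15/14))/4 = -(-20 + 60/7)/4 = -¼*(-80/7) = 20/7 ≈ 2.8571)
(-1579 - E) - 1*1129 = (-1579 - 1*20/7) - 1*1129 = (-1579 - 20/7) - 1129 = -11073/7 - 1129 = -18976/7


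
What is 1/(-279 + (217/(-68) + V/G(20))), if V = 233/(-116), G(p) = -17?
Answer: -493/139062 ≈ -0.0035452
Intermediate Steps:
V = -233/116 (V = 233*(-1/116) = -233/116 ≈ -2.0086)
1/(-279 + (217/(-68) + V/G(20))) = 1/(-279 + (217/(-68) - 233/116/(-17))) = 1/(-279 + (217*(-1/68) - 233/116*(-1/17))) = 1/(-279 + (-217/68 + 233/1972)) = 1/(-279 - 1515/493) = 1/(-139062/493) = -493/139062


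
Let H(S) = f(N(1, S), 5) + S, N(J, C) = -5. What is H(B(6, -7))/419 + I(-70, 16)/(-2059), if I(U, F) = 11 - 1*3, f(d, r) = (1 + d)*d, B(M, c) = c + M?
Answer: 35769/862721 ≈ 0.041461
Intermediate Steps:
B(M, c) = M + c
f(d, r) = d*(1 + d)
I(U, F) = 8 (I(U, F) = 11 - 3 = 8)
H(S) = 20 + S (H(S) = -5*(1 - 5) + S = -5*(-4) + S = 20 + S)
H(B(6, -7))/419 + I(-70, 16)/(-2059) = (20 + (6 - 7))/419 + 8/(-2059) = (20 - 1)*(1/419) + 8*(-1/2059) = 19*(1/419) - 8/2059 = 19/419 - 8/2059 = 35769/862721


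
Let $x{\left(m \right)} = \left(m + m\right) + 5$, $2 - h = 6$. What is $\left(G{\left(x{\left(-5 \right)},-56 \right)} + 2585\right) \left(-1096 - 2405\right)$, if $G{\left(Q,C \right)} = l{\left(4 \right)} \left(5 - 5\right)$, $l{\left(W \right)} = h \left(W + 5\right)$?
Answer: $-9050085$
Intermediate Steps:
$h = -4$ ($h = 2 - 6 = -4$)
$l{\left(W \right)} = -20 - 4 W$ ($l{\left(W \right)} = - 4 \left(W + 5\right) = - 4 \left(5 + W\right) = -20 - 4 W$)
$x{\left(m \right)} = 5 + 2 m$ ($x{\left(m \right)} = 2 m + 5 = 5 + 2 m$)
$G{\left(Q,C \right)} = 0$ ($G{\left(Q,C \right)} = \left(-20 - 16\right) \left(5 - 5\right) = \left(-20 - 16\right) 0 = \left(-36\right) 0 = 0$)
$\left(G{\left(x{\left(-5 \right)},-56 \right)} + 2585\right) \left(-1096 - 2405\right) = \left(0 + 2585\right) \left(-1096 - 2405\right) = 2585 \left(-1096 - 2405\right) = 2585 \left(-3501\right) = -9050085$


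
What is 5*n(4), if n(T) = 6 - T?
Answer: 10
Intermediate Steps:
5*n(4) = 5*(6 - 1*4) = 5*(6 - 4) = 5*2 = 10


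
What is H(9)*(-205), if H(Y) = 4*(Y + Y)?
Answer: -14760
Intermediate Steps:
H(Y) = 8*Y (H(Y) = 4*(2*Y) = 8*Y)
H(9)*(-205) = (8*9)*(-205) = 72*(-205) = -14760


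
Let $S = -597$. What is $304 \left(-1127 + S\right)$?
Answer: $-524096$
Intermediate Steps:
$304 \left(-1127 + S\right) = 304 \left(-1127 - 597\right) = 304 \left(-1724\right) = -524096$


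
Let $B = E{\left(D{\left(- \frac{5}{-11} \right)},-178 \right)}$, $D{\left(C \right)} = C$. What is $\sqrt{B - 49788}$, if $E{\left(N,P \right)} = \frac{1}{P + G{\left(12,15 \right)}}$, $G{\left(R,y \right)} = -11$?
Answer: $\frac{i \sqrt{197608593}}{63} \approx 223.13 i$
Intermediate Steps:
$E{\left(N,P \right)} = \frac{1}{-11 + P}$ ($E{\left(N,P \right)} = \frac{1}{P - 11} = \frac{1}{-11 + P}$)
$B = - \frac{1}{189}$ ($B = \frac{1}{-11 - 178} = \frac{1}{-189} = - \frac{1}{189} \approx -0.005291$)
$\sqrt{B - 49788} = \sqrt{- \frac{1}{189} - 49788} = \sqrt{- \frac{9409933}{189}} = \frac{i \sqrt{197608593}}{63}$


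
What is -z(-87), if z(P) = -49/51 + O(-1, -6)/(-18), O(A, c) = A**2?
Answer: 311/306 ≈ 1.0163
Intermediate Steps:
z(P) = -311/306 (z(P) = -49/51 + (-1)**2/(-18) = -49*1/51 + 1*(-1/18) = -49/51 - 1/18 = -311/306)
-z(-87) = -1*(-311/306) = 311/306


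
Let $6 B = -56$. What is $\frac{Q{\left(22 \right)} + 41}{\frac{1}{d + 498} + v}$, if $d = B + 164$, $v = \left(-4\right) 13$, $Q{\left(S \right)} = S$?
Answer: $- \frac{123354}{101813} \approx -1.2116$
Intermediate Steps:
$B = - \frac{28}{3}$ ($B = \frac{1}{6} \left(-56\right) = - \frac{28}{3} \approx -9.3333$)
$v = -52$
$d = \frac{464}{3}$ ($d = - \frac{28}{3} + 164 = \frac{464}{3} \approx 154.67$)
$\frac{Q{\left(22 \right)} + 41}{\frac{1}{d + 498} + v} = \frac{22 + 41}{\frac{1}{\frac{464}{3} + 498} - 52} = \frac{63}{\frac{1}{\frac{1958}{3}} - 52} = \frac{63}{\frac{3}{1958} - 52} = \frac{63}{- \frac{101813}{1958}} = 63 \left(- \frac{1958}{101813}\right) = - \frac{123354}{101813}$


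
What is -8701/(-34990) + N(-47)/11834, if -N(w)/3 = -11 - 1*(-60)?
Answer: 24456026/103517915 ≈ 0.23625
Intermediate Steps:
N(w) = -147 (N(w) = -3*(-11 - 1*(-60)) = -3*(-11 + 60) = -3*49 = -147)
-8701/(-34990) + N(-47)/11834 = -8701/(-34990) - 147/11834 = -8701*(-1/34990) - 147*1/11834 = 8701/34990 - 147/11834 = 24456026/103517915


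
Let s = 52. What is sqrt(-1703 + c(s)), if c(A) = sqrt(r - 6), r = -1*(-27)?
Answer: sqrt(-1703 + sqrt(21)) ≈ 41.212*I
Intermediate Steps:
r = 27
c(A) = sqrt(21) (c(A) = sqrt(27 - 6) = sqrt(21))
sqrt(-1703 + c(s)) = sqrt(-1703 + sqrt(21))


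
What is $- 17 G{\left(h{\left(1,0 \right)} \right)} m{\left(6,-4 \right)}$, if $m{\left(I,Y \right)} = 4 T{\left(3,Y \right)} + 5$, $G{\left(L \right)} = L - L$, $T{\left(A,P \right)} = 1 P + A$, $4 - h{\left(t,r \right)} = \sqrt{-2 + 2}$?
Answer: $0$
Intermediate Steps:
$h{\left(t,r \right)} = 4$ ($h{\left(t,r \right)} = 4 - \sqrt{-2 + 2} = 4 - \sqrt{0} = 4 - 0 = 4 + 0 = 4$)
$T{\left(A,P \right)} = A + P$ ($T{\left(A,P \right)} = P + A = A + P$)
$G{\left(L \right)} = 0$
$m{\left(I,Y \right)} = 17 + 4 Y$ ($m{\left(I,Y \right)} = 4 \left(3 + Y\right) + 5 = \left(12 + 4 Y\right) + 5 = 17 + 4 Y$)
$- 17 G{\left(h{\left(1,0 \right)} \right)} m{\left(6,-4 \right)} = \left(-17\right) 0 \left(17 + 4 \left(-4\right)\right) = 0 \left(17 - 16\right) = 0 \cdot 1 = 0$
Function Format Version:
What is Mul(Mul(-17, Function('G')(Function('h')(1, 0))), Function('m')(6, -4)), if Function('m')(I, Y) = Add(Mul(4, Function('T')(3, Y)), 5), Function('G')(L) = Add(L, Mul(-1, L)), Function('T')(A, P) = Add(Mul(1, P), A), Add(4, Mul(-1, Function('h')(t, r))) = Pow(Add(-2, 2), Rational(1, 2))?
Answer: 0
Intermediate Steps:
Function('h')(t, r) = 4 (Function('h')(t, r) = Add(4, Mul(-1, Pow(Add(-2, 2), Rational(1, 2)))) = Add(4, Mul(-1, Pow(0, Rational(1, 2)))) = Add(4, Mul(-1, 0)) = Add(4, 0) = 4)
Function('T')(A, P) = Add(A, P) (Function('T')(A, P) = Add(P, A) = Add(A, P))
Function('G')(L) = 0
Function('m')(I, Y) = Add(17, Mul(4, Y)) (Function('m')(I, Y) = Add(Mul(4, Add(3, Y)), 5) = Add(Add(12, Mul(4, Y)), 5) = Add(17, Mul(4, Y)))
Mul(Mul(-17, Function('G')(Function('h')(1, 0))), Function('m')(6, -4)) = Mul(Mul(-17, 0), Add(17, Mul(4, -4))) = Mul(0, Add(17, -16)) = Mul(0, 1) = 0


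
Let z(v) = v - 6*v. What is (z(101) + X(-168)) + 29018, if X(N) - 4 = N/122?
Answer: 1739453/61 ≈ 28516.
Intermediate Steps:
z(v) = -5*v
X(N) = 4 + N/122
(z(101) + X(-168)) + 29018 = (-5*101 + (4 + (1/122)*(-168))) + 29018 = (-505 + (4 - 84/61)) + 29018 = (-505 + 160/61) + 29018 = -30645/61 + 29018 = 1739453/61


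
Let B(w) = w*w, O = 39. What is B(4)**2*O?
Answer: 9984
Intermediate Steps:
B(w) = w**2
B(4)**2*O = (4**2)**2*39 = 16**2*39 = 256*39 = 9984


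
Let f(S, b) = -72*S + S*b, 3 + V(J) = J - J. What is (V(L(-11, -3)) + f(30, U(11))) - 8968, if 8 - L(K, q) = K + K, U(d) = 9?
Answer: -10861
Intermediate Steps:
L(K, q) = 8 - 2*K (L(K, q) = 8 - (K + K) = 8 - 2*K)
V(J) = -3 (V(J) = -3 + (J - J) = -3 + 0 = -3)
(V(L(-11, -3)) + f(30, U(11))) - 8968 = (-3 + 30*(-72 + 9)) - 8968 = (-3 + 30*(-63)) - 8968 = (-3 - 1890) - 8968 = -1893 - 8968 = -10861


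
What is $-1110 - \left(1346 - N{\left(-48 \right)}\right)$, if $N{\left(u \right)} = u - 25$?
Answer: $-2529$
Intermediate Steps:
$N{\left(u \right)} = -25 + u$ ($N{\left(u \right)} = u - 25 = -25 + u$)
$-1110 - \left(1346 - N{\left(-48 \right)}\right) = -1110 - \left(1346 - \left(-25 - 48\right)\right) = -1110 - \left(1346 - -73\right) = -1110 - \left(1346 + 73\right) = -1110 - 1419 = -2529$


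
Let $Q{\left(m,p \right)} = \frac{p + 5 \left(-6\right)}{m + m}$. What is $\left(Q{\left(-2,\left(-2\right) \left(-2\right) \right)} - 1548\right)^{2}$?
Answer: $\frac{9504889}{4} \approx 2.3762 \cdot 10^{6}$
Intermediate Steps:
$Q{\left(m,p \right)} = \frac{-30 + p}{2 m}$ ($Q{\left(m,p \right)} = \frac{p - 30}{2 m} = \left(-30 + p\right) \frac{1}{2 m} = \frac{-30 + p}{2 m}$)
$\left(Q{\left(-2,\left(-2\right) \left(-2\right) \right)} - 1548\right)^{2} = \left(\frac{-30 - -4}{2 \left(-2\right)} - 1548\right)^{2} = \left(\frac{1}{2} \left(- \frac{1}{2}\right) \left(-30 + 4\right) - 1548\right)^{2} = \left(\frac{1}{2} \left(- \frac{1}{2}\right) \left(-26\right) - 1548\right)^{2} = \left(\frac{13}{2} - 1548\right)^{2} = \left(- \frac{3083}{2}\right)^{2} = \frac{9504889}{4}$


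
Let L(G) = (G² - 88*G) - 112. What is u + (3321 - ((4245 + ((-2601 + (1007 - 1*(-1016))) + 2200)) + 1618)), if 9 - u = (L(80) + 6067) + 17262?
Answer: -26732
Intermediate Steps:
L(G) = -112 + G² - 88*G
u = -22568 (u = 9 - (((-112 + 80² - 88*80) + 6067) + 17262) = 9 - (((-112 + 6400 - 7040) + 6067) + 17262) = 9 - ((-752 + 6067) + 17262) = 9 - (5315 + 17262) = 9 - 1*22577 = 9 - 22577 = -22568)
u + (3321 - ((4245 + ((-2601 + (1007 - 1*(-1016))) + 2200)) + 1618)) = -22568 + (3321 - ((4245 + ((-2601 + (1007 - 1*(-1016))) + 2200)) + 1618)) = -22568 + (3321 - ((4245 + ((-2601 + (1007 + 1016)) + 2200)) + 1618)) = -22568 + (3321 - ((4245 + ((-2601 + 2023) + 2200)) + 1618)) = -22568 + (3321 - ((4245 + (-578 + 2200)) + 1618)) = -22568 + (3321 - ((4245 + 1622) + 1618)) = -22568 + (3321 - (5867 + 1618)) = -22568 + (3321 - 1*7485) = -22568 + (3321 - 7485) = -22568 - 4164 = -26732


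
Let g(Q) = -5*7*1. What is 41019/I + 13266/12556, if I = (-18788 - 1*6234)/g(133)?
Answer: 2294768949/39272029 ≈ 58.433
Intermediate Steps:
g(Q) = -35 (g(Q) = -35*1 = -35)
I = 25022/35 (I = (-18788 - 1*6234)/(-35) = (-18788 - 6234)*(-1/35) = -25022*(-1/35) = 25022/35 ≈ 714.91)
41019/I + 13266/12556 = 41019/(25022/35) + 13266/12556 = 41019*(35/25022) + 13266*(1/12556) = 1435665/25022 + 6633/6278 = 2294768949/39272029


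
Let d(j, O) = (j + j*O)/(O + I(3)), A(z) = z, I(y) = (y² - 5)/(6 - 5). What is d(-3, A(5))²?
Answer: 4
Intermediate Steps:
I(y) = -5 + y² (I(y) = (-5 + y²)/1 = (-5 + y²)*1 = -5 + y²)
d(j, O) = (j + O*j)/(4 + O) (d(j, O) = (j + j*O)/(O + (-5 + 3²)) = (j + O*j)/(O + (-5 + 9)) = (j + O*j)/(O + 4) = (j + O*j)/(4 + O))
d(-3, A(5))² = (-3*(1 + 5)/(4 + 5))² = (-3*6/9)² = (-3*⅑*6)² = (-2)² = 4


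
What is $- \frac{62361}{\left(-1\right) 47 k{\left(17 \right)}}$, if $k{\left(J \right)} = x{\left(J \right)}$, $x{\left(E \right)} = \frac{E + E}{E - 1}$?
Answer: $\frac{498888}{799} \approx 624.39$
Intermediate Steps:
$x{\left(E \right)} = \frac{2 E}{-1 + E}$
$k{\left(J \right)} = \frac{2 J}{-1 + J}$
$- \frac{62361}{\left(-1\right) 47 k{\left(17 \right)}} = - \frac{62361}{\left(-1\right) 47 \cdot 2 \cdot 17 \frac{1}{-1 + 17}} = - \frac{62361}{\left(-47\right) 2 \cdot 17 \cdot \frac{1}{16}} = - \frac{62361}{\left(-47\right) \frac{17}{8}} = - \frac{62361}{- \frac{799}{8}} = \left(-62361\right) \left(- \frac{8}{799}\right) = \frac{498888}{799}$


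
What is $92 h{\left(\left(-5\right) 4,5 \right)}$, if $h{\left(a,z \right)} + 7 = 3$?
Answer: $-368$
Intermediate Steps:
$h{\left(a,z \right)} = -4$ ($h{\left(a,z \right)} = -7 + 3 = -4$)
$92 h{\left(\left(-5\right) 4,5 \right)} = 92 \left(-4\right) = -368$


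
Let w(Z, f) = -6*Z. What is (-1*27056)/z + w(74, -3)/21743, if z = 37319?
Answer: -604848244/811427017 ≈ -0.74541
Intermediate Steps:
(-1*27056)/z + w(74, -3)/21743 = -1*27056/37319 - 6*74/21743 = -27056*1/37319 - 444*1/21743 = -27056/37319 - 444/21743 = -604848244/811427017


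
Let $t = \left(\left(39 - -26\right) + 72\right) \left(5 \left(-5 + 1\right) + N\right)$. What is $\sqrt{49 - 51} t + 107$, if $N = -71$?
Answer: $107 - 12467 i \sqrt{2} \approx 107.0 - 17631.0 i$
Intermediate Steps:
$t = -12467$ ($t = \left(\left(39 - -26\right) + 72\right) \left(5 \left(-5 + 1\right) - 71\right) = \left(\left(39 + 26\right) + 72\right) \left(5 \left(-4\right) - 71\right) = \left(65 + 72\right) \left(-20 - 71\right) = 137 \left(-91\right) = -12467$)
$\sqrt{49 - 51} t + 107 = \sqrt{49 - 51} \left(-12467\right) + 107 = \sqrt{-2} \left(-12467\right) + 107 = i \sqrt{2} \left(-12467\right) + 107 = - 12467 i \sqrt{2} + 107 = 107 - 12467 i \sqrt{2}$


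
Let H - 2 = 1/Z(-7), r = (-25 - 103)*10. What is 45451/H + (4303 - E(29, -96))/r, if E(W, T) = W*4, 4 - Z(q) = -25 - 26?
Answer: 3199285643/142080 ≈ 22518.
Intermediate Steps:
Z(q) = 55 (Z(q) = 4 - (-25 - 26) = 4 - 1*(-51) = 4 + 51 = 55)
E(W, T) = 4*W
r = -1280 (r = -128*10 = -1280)
H = 111/55 (H = 2 + 1/55 = 111/55 ≈ 2.0182)
45451/H + (4303 - E(29, -96))/r = 45451/(111/55) + (4303 - 4*29)/(-1280) = 45451*(55/111) + (4303 - 1*116)*(-1/1280) = 2499805/111 + (4303 - 116)*(-1/1280) = 2499805/111 + 4187*(-1/1280) = 2499805/111 - 4187/1280 = 3199285643/142080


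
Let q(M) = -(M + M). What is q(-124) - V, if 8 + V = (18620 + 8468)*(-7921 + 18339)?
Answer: -282202528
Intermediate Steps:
q(M) = -2*M
V = 282202776 (V = -8 + (18620 + 8468)*(-7921 + 18339) = -8 + 27088*10418 = -8 + 282202784 = 282202776)
q(-124) - V = -2*(-124) - 1*282202776 = 248 - 282202776 = -282202528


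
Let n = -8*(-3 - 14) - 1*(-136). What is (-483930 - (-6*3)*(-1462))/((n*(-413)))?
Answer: 255123/56168 ≈ 4.5421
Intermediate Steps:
n = 272 (n = -8*(-17) + 136 = 136 + 136 = 272)
(-483930 - (-6*3)*(-1462))/((n*(-413))) = (-483930 - (-6*3)*(-1462))/((272*(-413))) = (-483930 - (-18)*(-1462))/(-112336) = (-483930 - 1*26316)*(-1/112336) = (-483930 - 26316)*(-1/112336) = -510246*(-1/112336) = 255123/56168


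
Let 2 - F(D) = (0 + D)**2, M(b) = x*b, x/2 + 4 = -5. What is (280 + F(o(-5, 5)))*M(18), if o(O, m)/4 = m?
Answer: 38232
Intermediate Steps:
x = -18 (x = -8 + 2*(-5) = -8 - 10 = -18)
o(O, m) = 4*m
M(b) = -18*b
F(D) = 2 - D**2 (F(D) = 2 - (0 + D)**2 = 2 - D**2)
(280 + F(o(-5, 5)))*M(18) = (280 + (2 - (4*5)**2))*(-18*18) = (280 + (2 - 1*20**2))*(-324) = (280 + (2 - 1*400))*(-324) = (280 + (2 - 400))*(-324) = (280 - 398)*(-324) = -118*(-324) = 38232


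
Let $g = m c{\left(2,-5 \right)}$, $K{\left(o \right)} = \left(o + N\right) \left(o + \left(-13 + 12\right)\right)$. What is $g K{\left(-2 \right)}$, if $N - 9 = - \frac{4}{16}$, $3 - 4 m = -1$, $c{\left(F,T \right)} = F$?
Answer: $- \frac{81}{2} \approx -40.5$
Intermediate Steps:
$m = 1$ ($m = \frac{3}{4} - - \frac{1}{4} = \frac{3}{4} + \frac{1}{4} = 1$)
$N = \frac{35}{4}$ ($N = 9 - \frac{4}{16} = 9 - \frac{1}{4} = \frac{35}{4} \approx 8.75$)
$K{\left(o \right)} = \left(-1 + o\right) \left(\frac{35}{4} + o\right)$ ($K{\left(o \right)} = \left(o + \frac{35}{4}\right) \left(o + \left(-13 + 12\right)\right) = \left(\frac{35}{4} + o\right) \left(o - 1\right) = \left(\frac{35}{4} + o\right) \left(-1 + o\right) = \left(-1 + o\right) \left(\frac{35}{4} + o\right)$)
$g = 2$ ($g = 1 \cdot 2 = 2$)
$g K{\left(-2 \right)} = 2 \left(- \frac{35}{4} + \left(-2\right)^{2} + \frac{31}{4} \left(-2\right)\right) = 2 \left(- \frac{35}{4} + 4 - \frac{31}{2}\right) = 2 \left(- \frac{81}{4}\right) = - \frac{81}{2}$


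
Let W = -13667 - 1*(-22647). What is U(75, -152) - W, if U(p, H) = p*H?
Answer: -20380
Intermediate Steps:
W = 8980 (W = -13667 + 22647 = 8980)
U(p, H) = H*p
U(75, -152) - W = -152*75 - 1*8980 = -11400 - 8980 = -20380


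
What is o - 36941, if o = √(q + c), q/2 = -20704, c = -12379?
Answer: -36941 + I*√53787 ≈ -36941.0 + 231.92*I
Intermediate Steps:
q = -41408 (q = 2*(-20704) = -41408)
o = I*√53787 (o = √(-41408 - 12379) = √(-53787) = I*√53787 ≈ 231.92*I)
o - 36941 = I*√53787 - 36941 = -36941 + I*√53787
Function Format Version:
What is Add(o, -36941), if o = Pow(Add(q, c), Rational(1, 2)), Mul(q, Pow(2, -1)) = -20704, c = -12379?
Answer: Add(-36941, Mul(I, Pow(53787, Rational(1, 2)))) ≈ Add(-36941., Mul(231.92, I))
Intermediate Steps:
q = -41408 (q = Mul(2, -20704) = -41408)
o = Mul(I, Pow(53787, Rational(1, 2))) (o = Pow(Add(-41408, -12379), Rational(1, 2)) = Pow(-53787, Rational(1, 2)) = Mul(I, Pow(53787, Rational(1, 2))) ≈ Mul(231.92, I))
Add(o, -36941) = Add(Mul(I, Pow(53787, Rational(1, 2))), -36941) = Add(-36941, Mul(I, Pow(53787, Rational(1, 2))))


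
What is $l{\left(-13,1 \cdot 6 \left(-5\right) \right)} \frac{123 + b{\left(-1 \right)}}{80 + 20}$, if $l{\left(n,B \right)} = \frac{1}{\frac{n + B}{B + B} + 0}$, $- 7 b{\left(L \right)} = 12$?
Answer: $\frac{2547}{1505} \approx 1.6924$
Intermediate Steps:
$b{\left(L \right)} = - \frac{12}{7}$ ($b{\left(L \right)} = \left(- \frac{1}{7}\right) 12 = - \frac{12}{7}$)
$l{\left(n,B \right)} = \frac{2 B}{B + n}$ ($l{\left(n,B \right)} = \frac{1}{\frac{B + n}{2 B} + 0} = \frac{1}{\frac{1}{2} \frac{1}{B} \left(B + n\right)} = \frac{2 B}{B + n}$)
$l{\left(-13,1 \cdot 6 \left(-5\right) \right)} \frac{123 + b{\left(-1 \right)}}{80 + 20} = \frac{2 \cdot 1 \cdot 6 \left(-5\right)}{1 \cdot 6 \left(-5\right) - 13} \frac{123 - \frac{12}{7}}{80 + 20} = \frac{2 \cdot 1 \left(-30\right)}{1 \left(-30\right) - 13} \frac{849}{7 \cdot 100} = 2 \left(-30\right) \frac{1}{-30 - 13} \cdot \frac{849}{7} \cdot \frac{1}{100} = 2 \left(-30\right) \frac{1}{-43} \cdot \frac{849}{700} = 2 \left(-30\right) \left(- \frac{1}{43}\right) \frac{849}{700} = \frac{60}{43} \cdot \frac{849}{700} = \frac{2547}{1505}$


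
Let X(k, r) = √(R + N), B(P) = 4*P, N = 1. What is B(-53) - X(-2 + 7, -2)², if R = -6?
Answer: -207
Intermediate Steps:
X(k, r) = I*√5 (X(k, r) = √(-6 + 1) = √(-5) = I*√5)
B(-53) - X(-2 + 7, -2)² = 4*(-53) - (I*√5)² = -212 - 1*(-5) = -212 + 5 = -207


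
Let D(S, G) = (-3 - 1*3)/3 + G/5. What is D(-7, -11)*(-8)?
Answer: 168/5 ≈ 33.600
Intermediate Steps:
D(S, G) = -2 + G/5 (D(S, G) = (-3 - 3)*(⅓) + G*(⅕) = -6*⅓ + G/5 = -2 + G/5)
D(-7, -11)*(-8) = (-2 + (⅕)*(-11))*(-8) = (-2 - 11/5)*(-8) = -21/5*(-8) = 168/5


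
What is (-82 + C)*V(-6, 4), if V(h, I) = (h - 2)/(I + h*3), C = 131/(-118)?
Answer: -2802/59 ≈ -47.492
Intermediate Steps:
C = -131/118 (C = 131*(-1/118) = -131/118 ≈ -1.1102)
V(h, I) = (-2 + h)/(I + 3*h)
(-82 + C)*V(-6, 4) = (-82 - 131/118)*((-2 - 6)/(4 + 3*(-6))) = -9807*(-8)/(118*(4 - 18)) = -9807*(-8)/(118*(-14)) = -(-1401)*(-8)/236 = -9807/118*4/7 = -2802/59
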